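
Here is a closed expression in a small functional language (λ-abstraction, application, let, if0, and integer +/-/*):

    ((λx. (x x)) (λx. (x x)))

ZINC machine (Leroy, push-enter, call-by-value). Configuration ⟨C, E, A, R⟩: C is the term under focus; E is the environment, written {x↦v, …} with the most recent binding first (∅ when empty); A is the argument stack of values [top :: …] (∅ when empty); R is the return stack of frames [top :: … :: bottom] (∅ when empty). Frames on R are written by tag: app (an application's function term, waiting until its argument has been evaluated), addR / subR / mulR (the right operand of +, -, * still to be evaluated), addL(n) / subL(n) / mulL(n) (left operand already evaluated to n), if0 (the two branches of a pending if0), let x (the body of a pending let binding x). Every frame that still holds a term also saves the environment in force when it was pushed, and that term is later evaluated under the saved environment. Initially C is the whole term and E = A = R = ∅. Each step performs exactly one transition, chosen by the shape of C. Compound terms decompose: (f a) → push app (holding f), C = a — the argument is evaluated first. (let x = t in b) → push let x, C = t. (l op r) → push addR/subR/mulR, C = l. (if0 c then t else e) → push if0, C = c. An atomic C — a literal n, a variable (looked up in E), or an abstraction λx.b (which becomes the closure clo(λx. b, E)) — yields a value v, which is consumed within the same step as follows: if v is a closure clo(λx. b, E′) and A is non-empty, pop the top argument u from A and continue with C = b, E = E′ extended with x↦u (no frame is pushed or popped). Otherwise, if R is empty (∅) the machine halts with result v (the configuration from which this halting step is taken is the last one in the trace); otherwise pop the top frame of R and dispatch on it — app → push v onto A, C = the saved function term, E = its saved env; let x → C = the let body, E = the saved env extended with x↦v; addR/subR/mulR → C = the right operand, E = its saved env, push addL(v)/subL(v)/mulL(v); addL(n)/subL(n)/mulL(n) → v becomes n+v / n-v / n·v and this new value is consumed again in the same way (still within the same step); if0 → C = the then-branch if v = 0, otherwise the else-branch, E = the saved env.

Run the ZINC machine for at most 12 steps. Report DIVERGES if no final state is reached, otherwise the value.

Answer: DIVERGES (no final state within 12 steps)

Derivation:
0. <C=((λx. (x x)) (λx. (x x))), E=∅, A=∅, R=∅>
1. <C=(λx. (x x)), E=∅, A=∅, R=[app]>
2. <C=(λx. (x x)), E=∅, A=[clo(λx. (x x), ∅)], R=∅>
3. <C=(x x), E={x↦clo(λx. (x x), ∅)}, A=∅, R=∅>
4. <C=x, E={x↦clo(λx. (x x), ∅)}, A=∅, R=[app]>
5. <C=x, E={x↦clo(λx. (x x), ∅)}, A=[clo(λx. (x x), ∅)], R=∅>
… configuration repeats with period 3 (steps 3–5 recur indefinitely) …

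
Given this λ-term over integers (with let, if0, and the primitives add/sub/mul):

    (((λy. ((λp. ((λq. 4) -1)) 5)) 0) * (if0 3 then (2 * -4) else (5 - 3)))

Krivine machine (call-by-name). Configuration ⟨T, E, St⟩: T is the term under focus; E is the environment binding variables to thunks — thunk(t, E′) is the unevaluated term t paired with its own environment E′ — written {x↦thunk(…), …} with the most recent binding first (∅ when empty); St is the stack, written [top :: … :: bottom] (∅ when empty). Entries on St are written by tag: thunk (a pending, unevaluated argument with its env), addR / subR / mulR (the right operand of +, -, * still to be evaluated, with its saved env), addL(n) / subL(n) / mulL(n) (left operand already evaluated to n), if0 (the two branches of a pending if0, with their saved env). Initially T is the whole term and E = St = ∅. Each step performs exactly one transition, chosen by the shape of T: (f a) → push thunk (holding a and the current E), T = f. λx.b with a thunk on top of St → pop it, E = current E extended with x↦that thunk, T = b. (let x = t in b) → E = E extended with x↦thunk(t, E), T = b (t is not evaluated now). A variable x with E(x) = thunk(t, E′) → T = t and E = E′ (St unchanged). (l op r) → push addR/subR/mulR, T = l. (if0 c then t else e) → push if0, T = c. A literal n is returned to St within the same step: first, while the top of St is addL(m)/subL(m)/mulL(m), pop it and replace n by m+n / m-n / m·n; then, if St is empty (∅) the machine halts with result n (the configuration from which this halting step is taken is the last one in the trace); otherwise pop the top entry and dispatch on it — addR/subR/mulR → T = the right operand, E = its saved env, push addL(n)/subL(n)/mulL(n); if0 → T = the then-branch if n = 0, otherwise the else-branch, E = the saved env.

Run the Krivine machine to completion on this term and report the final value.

Answer: 8

Machine steps:
t=0: ⟨T=(((λy. ((λp. ((λq. 4) -1)) 5)) 0) * (if0 3 then (2 * -4) else (5 - 3))); E=∅; St=∅⟩
t=1: ⟨T=((λy. ((λp. ((λq. 4) -1)) 5)) 0); E=∅; St=[mulR]⟩
t=2: ⟨T=(λy. ((λp. ((λq. 4) -1)) 5)); E=∅; St=[thunk :: mulR]⟩
t=3: ⟨T=((λp. ((λq. 4) -1)) 5); E={y↦thunk(0, ∅)}; St=[mulR]⟩
t=4: ⟨T=(λp. ((λq. 4) -1)); E={y↦thunk(0, ∅)}; St=[thunk :: mulR]⟩
t=5: ⟨T=((λq. 4) -1); E={p↦thunk(5, {y↦thunk(0, ∅)}), y↦thunk(0, ∅)}; St=[mulR]⟩
t=6: ⟨T=(λq. 4); E={p↦thunk(5, {y↦thunk(0, ∅)}), y↦thunk(0, ∅)}; St=[thunk :: mulR]⟩
t=7: ⟨T=4; E={q↦thunk(-1, {p↦thunk(5, {y↦thunk(0, ∅)}), y↦thunk(0, ∅)}), p↦thunk(5, {y↦thunk(0, ∅)}), y↦thunk(0, ∅)}; St=[mulR]⟩
t=8: ⟨T=(if0 3 then (2 * -4) else (5 - 3)); E=∅; St=[mulL(4)]⟩
t=9: ⟨T=3; E=∅; St=[if0 :: mulL(4)]⟩
t=10: ⟨T=(5 - 3); E=∅; St=[mulL(4)]⟩
t=11: ⟨T=5; E=∅; St=[subR :: mulL(4)]⟩
t=12: ⟨T=3; E=∅; St=[subL(5) :: mulL(4)]⟩
→ final value 8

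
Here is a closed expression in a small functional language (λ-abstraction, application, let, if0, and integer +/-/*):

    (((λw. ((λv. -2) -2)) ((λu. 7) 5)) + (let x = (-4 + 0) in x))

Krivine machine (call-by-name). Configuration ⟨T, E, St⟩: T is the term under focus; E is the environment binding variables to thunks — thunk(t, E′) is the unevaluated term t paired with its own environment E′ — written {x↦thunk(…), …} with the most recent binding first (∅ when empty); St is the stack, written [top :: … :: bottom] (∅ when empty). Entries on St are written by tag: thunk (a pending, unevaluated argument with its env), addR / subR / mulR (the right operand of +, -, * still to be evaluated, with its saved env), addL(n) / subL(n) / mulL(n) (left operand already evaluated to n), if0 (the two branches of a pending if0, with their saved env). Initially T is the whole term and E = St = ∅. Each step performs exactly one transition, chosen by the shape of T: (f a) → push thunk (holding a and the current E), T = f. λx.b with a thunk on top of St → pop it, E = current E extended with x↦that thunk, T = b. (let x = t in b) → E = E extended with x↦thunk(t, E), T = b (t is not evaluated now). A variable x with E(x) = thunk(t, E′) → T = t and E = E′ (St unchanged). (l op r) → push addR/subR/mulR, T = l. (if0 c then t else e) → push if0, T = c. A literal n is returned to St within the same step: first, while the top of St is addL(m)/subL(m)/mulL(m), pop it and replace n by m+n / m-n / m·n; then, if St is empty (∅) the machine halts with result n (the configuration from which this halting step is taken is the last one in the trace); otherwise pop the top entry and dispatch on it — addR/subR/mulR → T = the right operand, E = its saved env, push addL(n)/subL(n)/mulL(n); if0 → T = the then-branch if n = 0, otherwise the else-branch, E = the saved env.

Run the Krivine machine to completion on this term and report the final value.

Answer: -6

Execution trace:
t=0: [T=(((λw. ((λv. -2) -2)) ((λu. 7) 5)) + (let x = (-4 + 0) in x)) | E=∅ | St=∅]
t=1: [T=((λw. ((λv. -2) -2)) ((λu. 7) 5)) | E=∅ | St=[addR]]
t=2: [T=(λw. ((λv. -2) -2)) | E=∅ | St=[thunk :: addR]]
t=3: [T=((λv. -2) -2) | E={w↦thunk(((λu. 7) 5), ∅)} | St=[addR]]
t=4: [T=(λv. -2) | E={w↦thunk(((λu. 7) 5), ∅)} | St=[thunk :: addR]]
t=5: [T=-2 | E={v↦thunk(-2, {w↦thunk(((λu. 7) 5), ∅)}), w↦thunk(((λu. 7) 5), ∅)} | St=[addR]]
t=6: [T=(let x = (-4 + 0) in x) | E=∅ | St=[addL(-2)]]
t=7: [T=x | E={x↦thunk((-4 + 0), ∅)} | St=[addL(-2)]]
t=8: [T=(-4 + 0) | E=∅ | St=[addL(-2)]]
t=9: [T=-4 | E=∅ | St=[addR :: addL(-2)]]
t=10: [T=0 | E=∅ | St=[addL(-4) :: addL(-2)]]
→ final value -6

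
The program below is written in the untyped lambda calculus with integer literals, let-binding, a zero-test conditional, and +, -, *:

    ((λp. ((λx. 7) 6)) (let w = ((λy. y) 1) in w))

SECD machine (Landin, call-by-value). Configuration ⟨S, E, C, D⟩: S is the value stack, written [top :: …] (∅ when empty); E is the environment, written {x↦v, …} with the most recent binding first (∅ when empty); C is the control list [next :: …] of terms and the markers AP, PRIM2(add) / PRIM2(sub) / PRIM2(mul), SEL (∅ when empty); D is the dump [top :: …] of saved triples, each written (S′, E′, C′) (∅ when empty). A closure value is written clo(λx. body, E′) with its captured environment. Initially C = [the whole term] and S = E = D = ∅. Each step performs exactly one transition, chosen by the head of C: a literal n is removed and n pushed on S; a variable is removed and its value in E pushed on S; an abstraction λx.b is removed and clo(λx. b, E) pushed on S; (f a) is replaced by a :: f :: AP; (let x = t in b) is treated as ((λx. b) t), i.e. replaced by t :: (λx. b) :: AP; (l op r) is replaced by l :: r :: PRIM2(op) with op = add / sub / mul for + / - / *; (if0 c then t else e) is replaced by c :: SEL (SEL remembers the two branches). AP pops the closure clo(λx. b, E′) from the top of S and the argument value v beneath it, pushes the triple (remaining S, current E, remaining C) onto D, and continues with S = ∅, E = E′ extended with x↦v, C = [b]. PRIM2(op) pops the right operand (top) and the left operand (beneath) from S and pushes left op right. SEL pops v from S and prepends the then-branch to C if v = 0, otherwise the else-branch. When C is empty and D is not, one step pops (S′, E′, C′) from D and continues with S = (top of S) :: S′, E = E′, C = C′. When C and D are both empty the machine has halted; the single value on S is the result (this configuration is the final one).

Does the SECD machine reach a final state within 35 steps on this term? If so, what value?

Answer: 7

Execution trace:
step 0: ⟨S=∅; E=∅; C=[((λp. ((λx. 7) 6)) (let w = ((λy. y) 1) in w))]; D=∅⟩
step 1: ⟨S=∅; E=∅; C=[(let w = ((λy. y) 1) in w) :: (λp. ((λx. 7) 6)) :: AP]; D=∅⟩
step 2: ⟨S=∅; E=∅; C=[((λy. y) 1) :: (λw. w) :: AP :: (λp. ((λx. 7) 6)) :: AP]; D=∅⟩
step 3: ⟨S=∅; E=∅; C=[1 :: (λy. y) :: AP :: (λw. w) :: AP :: (λp. ((λx. 7) 6)) :: AP]; D=∅⟩
step 4: ⟨S=[1]; E=∅; C=[(λy. y) :: AP :: (λw. w) :: AP :: (λp. ((λx. 7) 6)) :: AP]; D=∅⟩
step 5: ⟨S=[clo(λy. y, ∅) :: 1]; E=∅; C=[AP :: (λw. w) :: AP :: (λp. ((λx. 7) 6)) :: AP]; D=∅⟩
step 6: ⟨S=∅; E={y↦1}; C=[y]; D=[(∅, ∅, [(λw. w) :: AP :: (λp. ((λx. 7) 6)) :: AP])]⟩
step 7: ⟨S=[1]; E={y↦1}; C=∅; D=[(∅, ∅, [(λw. w) :: AP :: (λp. ((λx. 7) 6)) :: AP])]⟩
step 8: ⟨S=[1]; E=∅; C=[(λw. w) :: AP :: (λp. ((λx. 7) 6)) :: AP]; D=∅⟩
step 9: ⟨S=[clo(λw. w, ∅) :: 1]; E=∅; C=[AP :: (λp. ((λx. 7) 6)) :: AP]; D=∅⟩
step 10: ⟨S=∅; E={w↦1}; C=[w]; D=[(∅, ∅, [(λp. ((λx. 7) 6)) :: AP])]⟩
step 11: ⟨S=[1]; E={w↦1}; C=∅; D=[(∅, ∅, [(λp. ((λx. 7) 6)) :: AP])]⟩
step 12: ⟨S=[1]; E=∅; C=[(λp. ((λx. 7) 6)) :: AP]; D=∅⟩
step 13: ⟨S=[clo(λp. ((λx. 7) 6), ∅) :: 1]; E=∅; C=[AP]; D=∅⟩
step 14: ⟨S=∅; E={p↦1}; C=[((λx. 7) 6)]; D=[(∅, ∅, ∅)]⟩
step 15: ⟨S=∅; E={p↦1}; C=[6 :: (λx. 7) :: AP]; D=[(∅, ∅, ∅)]⟩
step 16: ⟨S=[6]; E={p↦1}; C=[(λx. 7) :: AP]; D=[(∅, ∅, ∅)]⟩
step 17: ⟨S=[clo(λx. 7, {p↦1}) :: 6]; E={p↦1}; C=[AP]; D=[(∅, ∅, ∅)]⟩
step 18: ⟨S=∅; E={x↦6, p↦1}; C=[7]; D=[(∅, {p↦1}, ∅) :: (∅, ∅, ∅)]⟩
step 19: ⟨S=[7]; E={x↦6, p↦1}; C=∅; D=[(∅, {p↦1}, ∅) :: (∅, ∅, ∅)]⟩
step 20: ⟨S=[7]; E={p↦1}; C=∅; D=[(∅, ∅, ∅)]⟩
step 21: ⟨S=[7]; E=∅; C=∅; D=∅⟩
→ final value 7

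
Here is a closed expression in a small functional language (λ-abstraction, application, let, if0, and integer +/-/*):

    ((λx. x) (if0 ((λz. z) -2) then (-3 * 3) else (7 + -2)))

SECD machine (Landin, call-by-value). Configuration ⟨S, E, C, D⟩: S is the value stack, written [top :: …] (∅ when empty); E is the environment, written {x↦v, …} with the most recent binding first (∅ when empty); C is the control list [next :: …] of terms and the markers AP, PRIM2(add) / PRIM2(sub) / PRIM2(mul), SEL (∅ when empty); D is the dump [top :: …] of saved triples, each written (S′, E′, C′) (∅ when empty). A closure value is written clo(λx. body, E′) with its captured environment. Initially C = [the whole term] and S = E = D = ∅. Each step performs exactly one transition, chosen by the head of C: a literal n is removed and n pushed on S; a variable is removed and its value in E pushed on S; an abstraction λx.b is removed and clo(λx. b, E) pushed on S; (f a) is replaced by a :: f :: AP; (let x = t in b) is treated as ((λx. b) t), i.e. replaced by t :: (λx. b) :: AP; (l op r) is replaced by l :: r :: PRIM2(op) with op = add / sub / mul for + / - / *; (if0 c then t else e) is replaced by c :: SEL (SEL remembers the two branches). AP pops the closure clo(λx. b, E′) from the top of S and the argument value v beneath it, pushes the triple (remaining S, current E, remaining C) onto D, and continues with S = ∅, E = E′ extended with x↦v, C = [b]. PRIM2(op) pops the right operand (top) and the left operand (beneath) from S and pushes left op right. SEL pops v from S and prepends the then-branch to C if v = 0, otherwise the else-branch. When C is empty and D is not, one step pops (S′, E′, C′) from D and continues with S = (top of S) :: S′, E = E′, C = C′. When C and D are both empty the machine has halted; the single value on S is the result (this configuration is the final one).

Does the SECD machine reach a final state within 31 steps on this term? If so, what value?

step 0: <S=∅, E=∅, C=[((λx. x) (if0 ((λz. z) -2) then (-3 * 3) else (7 + -2)))], D=∅>
step 1: <S=∅, E=∅, C=[(if0 ((λz. z) -2) then (-3 * 3) else (7 + -2)) :: (λx. x) :: AP], D=∅>
step 2: <S=∅, E=∅, C=[((λz. z) -2) :: SEL :: (λx. x) :: AP], D=∅>
step 3: <S=∅, E=∅, C=[-2 :: (λz. z) :: AP :: SEL :: (λx. x) :: AP], D=∅>
step 4: <S=[-2], E=∅, C=[(λz. z) :: AP :: SEL :: (λx. x) :: AP], D=∅>
step 5: <S=[clo(λz. z, ∅) :: -2], E=∅, C=[AP :: SEL :: (λx. x) :: AP], D=∅>
step 6: <S=∅, E={z↦-2}, C=[z], D=[(∅, ∅, [SEL :: (λx. x) :: AP])]>
step 7: <S=[-2], E={z↦-2}, C=∅, D=[(∅, ∅, [SEL :: (λx. x) :: AP])]>
step 8: <S=[-2], E=∅, C=[SEL :: (λx. x) :: AP], D=∅>
step 9: <S=∅, E=∅, C=[(7 + -2) :: (λx. x) :: AP], D=∅>
step 10: <S=∅, E=∅, C=[7 :: -2 :: PRIM2(add) :: (λx. x) :: AP], D=∅>
step 11: <S=[7], E=∅, C=[-2 :: PRIM2(add) :: (λx. x) :: AP], D=∅>
step 12: <S=[-2 :: 7], E=∅, C=[PRIM2(add) :: (λx. x) :: AP], D=∅>
step 13: <S=[5], E=∅, C=[(λx. x) :: AP], D=∅>
step 14: <S=[clo(λx. x, ∅) :: 5], E=∅, C=[AP], D=∅>
step 15: <S=∅, E={x↦5}, C=[x], D=[(∅, ∅, ∅)]>
step 16: <S=[5], E={x↦5}, C=∅, D=[(∅, ∅, ∅)]>
step 17: <S=[5], E=∅, C=∅, D=∅>
→ final value 5

Answer: 5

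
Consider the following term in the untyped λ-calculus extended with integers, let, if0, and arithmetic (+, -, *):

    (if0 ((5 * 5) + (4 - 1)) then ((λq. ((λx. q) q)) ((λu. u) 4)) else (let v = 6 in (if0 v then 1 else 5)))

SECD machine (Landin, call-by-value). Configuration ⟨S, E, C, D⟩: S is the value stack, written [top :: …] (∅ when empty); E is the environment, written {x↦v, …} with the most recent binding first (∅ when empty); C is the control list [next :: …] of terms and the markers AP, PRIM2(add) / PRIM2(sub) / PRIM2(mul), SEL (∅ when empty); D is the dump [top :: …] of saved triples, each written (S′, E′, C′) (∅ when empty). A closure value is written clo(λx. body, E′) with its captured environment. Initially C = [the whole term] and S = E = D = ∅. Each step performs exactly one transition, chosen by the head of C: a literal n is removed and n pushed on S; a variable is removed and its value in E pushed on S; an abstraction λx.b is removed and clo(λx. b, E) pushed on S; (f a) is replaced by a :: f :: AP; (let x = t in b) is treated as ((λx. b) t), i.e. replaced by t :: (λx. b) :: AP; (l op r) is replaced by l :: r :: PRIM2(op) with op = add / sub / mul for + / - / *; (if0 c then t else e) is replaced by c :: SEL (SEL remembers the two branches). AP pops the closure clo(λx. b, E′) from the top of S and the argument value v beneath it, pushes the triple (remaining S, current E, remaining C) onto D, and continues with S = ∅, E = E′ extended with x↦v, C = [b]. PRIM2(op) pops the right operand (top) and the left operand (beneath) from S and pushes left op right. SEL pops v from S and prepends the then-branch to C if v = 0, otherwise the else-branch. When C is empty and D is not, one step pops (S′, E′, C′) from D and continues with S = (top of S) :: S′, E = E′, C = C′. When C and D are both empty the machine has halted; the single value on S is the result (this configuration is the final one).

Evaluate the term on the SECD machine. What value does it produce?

step 0: <S=∅, E=∅, C=[(if0 ((5 * 5) + (4 - 1)) then ((λq. ((λx. q) q)) ((λu. u) 4)) else (let v = 6 in (if0 v then 1 else 5)))], D=∅>
step 1: <S=∅, E=∅, C=[((5 * 5) + (4 - 1)) :: SEL], D=∅>
step 2: <S=∅, E=∅, C=[(5 * 5) :: (4 - 1) :: PRIM2(add) :: SEL], D=∅>
step 3: <S=∅, E=∅, C=[5 :: 5 :: PRIM2(mul) :: (4 - 1) :: PRIM2(add) :: SEL], D=∅>
step 4: <S=[5], E=∅, C=[5 :: PRIM2(mul) :: (4 - 1) :: PRIM2(add) :: SEL], D=∅>
step 5: <S=[5 :: 5], E=∅, C=[PRIM2(mul) :: (4 - 1) :: PRIM2(add) :: SEL], D=∅>
step 6: <S=[25], E=∅, C=[(4 - 1) :: PRIM2(add) :: SEL], D=∅>
step 7: <S=[25], E=∅, C=[4 :: 1 :: PRIM2(sub) :: PRIM2(add) :: SEL], D=∅>
step 8: <S=[4 :: 25], E=∅, C=[1 :: PRIM2(sub) :: PRIM2(add) :: SEL], D=∅>
step 9: <S=[1 :: 4 :: 25], E=∅, C=[PRIM2(sub) :: PRIM2(add) :: SEL], D=∅>
step 10: <S=[3 :: 25], E=∅, C=[PRIM2(add) :: SEL], D=∅>
step 11: <S=[28], E=∅, C=[SEL], D=∅>
step 12: <S=∅, E=∅, C=[(let v = 6 in (if0 v then 1 else 5))], D=∅>
step 13: <S=∅, E=∅, C=[6 :: (λv. (if0 v then 1 else 5)) :: AP], D=∅>
step 14: <S=[6], E=∅, C=[(λv. (if0 v then 1 else 5)) :: AP], D=∅>
step 15: <S=[clo(λv. (if0 v then 1 else 5), ∅) :: 6], E=∅, C=[AP], D=∅>
step 16: <S=∅, E={v↦6}, C=[(if0 v then 1 else 5)], D=[(∅, ∅, ∅)]>
step 17: <S=∅, E={v↦6}, C=[v :: SEL], D=[(∅, ∅, ∅)]>
step 18: <S=[6], E={v↦6}, C=[SEL], D=[(∅, ∅, ∅)]>
step 19: <S=∅, E={v↦6}, C=[5], D=[(∅, ∅, ∅)]>
step 20: <S=[5], E={v↦6}, C=∅, D=[(∅, ∅, ∅)]>
step 21: <S=[5], E=∅, C=∅, D=∅>
→ final value 5

Answer: 5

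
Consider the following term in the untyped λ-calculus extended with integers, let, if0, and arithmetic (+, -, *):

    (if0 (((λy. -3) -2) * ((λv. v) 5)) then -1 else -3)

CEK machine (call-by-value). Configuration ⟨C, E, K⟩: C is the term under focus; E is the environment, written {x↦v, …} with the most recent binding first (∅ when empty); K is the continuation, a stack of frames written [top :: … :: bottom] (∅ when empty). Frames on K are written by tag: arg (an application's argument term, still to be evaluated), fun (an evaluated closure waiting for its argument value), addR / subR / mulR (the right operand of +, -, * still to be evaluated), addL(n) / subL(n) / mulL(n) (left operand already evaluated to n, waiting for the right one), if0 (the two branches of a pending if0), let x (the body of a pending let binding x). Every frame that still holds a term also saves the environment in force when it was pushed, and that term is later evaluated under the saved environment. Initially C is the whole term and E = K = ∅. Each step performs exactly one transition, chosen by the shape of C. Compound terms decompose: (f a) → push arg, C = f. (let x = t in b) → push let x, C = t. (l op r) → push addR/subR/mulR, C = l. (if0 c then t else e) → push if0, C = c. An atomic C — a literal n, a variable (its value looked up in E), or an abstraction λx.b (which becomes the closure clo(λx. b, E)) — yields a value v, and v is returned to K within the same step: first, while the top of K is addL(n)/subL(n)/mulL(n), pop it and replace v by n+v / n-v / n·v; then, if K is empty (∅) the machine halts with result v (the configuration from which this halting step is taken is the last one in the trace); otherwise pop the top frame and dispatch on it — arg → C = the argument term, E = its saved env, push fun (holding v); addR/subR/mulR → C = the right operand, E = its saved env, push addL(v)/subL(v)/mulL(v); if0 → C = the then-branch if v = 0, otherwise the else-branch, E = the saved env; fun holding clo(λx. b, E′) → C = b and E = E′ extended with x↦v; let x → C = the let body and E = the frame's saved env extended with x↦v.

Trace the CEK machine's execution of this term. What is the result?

step 0: ⟨C=(if0 (((λy. -3) -2) * ((λv. v) 5)) then -1 else -3); E=∅; K=∅⟩
step 1: ⟨C=(((λy. -3) -2) * ((λv. v) 5)); E=∅; K=[if0]⟩
step 2: ⟨C=((λy. -3) -2); E=∅; K=[mulR :: if0]⟩
step 3: ⟨C=(λy. -3); E=∅; K=[arg :: mulR :: if0]⟩
step 4: ⟨C=-2; E=∅; K=[fun :: mulR :: if0]⟩
step 5: ⟨C=-3; E={y↦-2}; K=[mulR :: if0]⟩
step 6: ⟨C=((λv. v) 5); E=∅; K=[mulL(-3) :: if0]⟩
step 7: ⟨C=(λv. v); E=∅; K=[arg :: mulL(-3) :: if0]⟩
step 8: ⟨C=5; E=∅; K=[fun :: mulL(-3) :: if0]⟩
step 9: ⟨C=v; E={v↦5}; K=[mulL(-3) :: if0]⟩
step 10: ⟨C=-3; E=∅; K=∅⟩
→ final value -3

Answer: -3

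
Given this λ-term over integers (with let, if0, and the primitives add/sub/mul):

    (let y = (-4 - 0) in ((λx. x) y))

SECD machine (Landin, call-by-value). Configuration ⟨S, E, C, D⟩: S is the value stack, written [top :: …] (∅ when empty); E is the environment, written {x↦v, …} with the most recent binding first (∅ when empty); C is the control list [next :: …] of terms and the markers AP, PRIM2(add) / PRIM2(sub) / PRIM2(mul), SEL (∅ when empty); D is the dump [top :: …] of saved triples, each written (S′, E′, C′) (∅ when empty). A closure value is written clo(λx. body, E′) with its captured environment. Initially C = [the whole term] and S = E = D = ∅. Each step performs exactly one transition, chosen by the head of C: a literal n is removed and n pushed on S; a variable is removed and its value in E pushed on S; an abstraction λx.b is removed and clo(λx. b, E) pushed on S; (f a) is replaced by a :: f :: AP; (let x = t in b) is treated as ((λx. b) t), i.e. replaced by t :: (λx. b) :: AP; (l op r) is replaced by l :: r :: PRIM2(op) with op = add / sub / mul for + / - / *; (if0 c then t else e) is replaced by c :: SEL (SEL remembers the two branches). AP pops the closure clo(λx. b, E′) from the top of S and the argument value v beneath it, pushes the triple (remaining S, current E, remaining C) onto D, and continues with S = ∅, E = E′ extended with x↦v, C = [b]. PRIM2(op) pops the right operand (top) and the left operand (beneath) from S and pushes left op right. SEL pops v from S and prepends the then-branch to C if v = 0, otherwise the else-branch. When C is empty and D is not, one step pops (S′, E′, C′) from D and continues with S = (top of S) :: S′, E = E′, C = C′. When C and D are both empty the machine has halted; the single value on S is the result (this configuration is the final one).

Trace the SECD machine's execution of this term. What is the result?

[0] [S=∅ | E=∅ | C=[(let y = (-4 - 0) in ((λx. x) y))] | D=∅]
[1] [S=∅ | E=∅ | C=[(-4 - 0) :: (λy. ((λx. x) y)) :: AP] | D=∅]
[2] [S=∅ | E=∅ | C=[-4 :: 0 :: PRIM2(sub) :: (λy. ((λx. x) y)) :: AP] | D=∅]
[3] [S=[-4] | E=∅ | C=[0 :: PRIM2(sub) :: (λy. ((λx. x) y)) :: AP] | D=∅]
[4] [S=[0 :: -4] | E=∅ | C=[PRIM2(sub) :: (λy. ((λx. x) y)) :: AP] | D=∅]
[5] [S=[-4] | E=∅ | C=[(λy. ((λx. x) y)) :: AP] | D=∅]
[6] [S=[clo(λy. ((λx. x) y), ∅) :: -4] | E=∅ | C=[AP] | D=∅]
[7] [S=∅ | E={y↦-4} | C=[((λx. x) y)] | D=[(∅, ∅, ∅)]]
[8] [S=∅ | E={y↦-4} | C=[y :: (λx. x) :: AP] | D=[(∅, ∅, ∅)]]
[9] [S=[-4] | E={y↦-4} | C=[(λx. x) :: AP] | D=[(∅, ∅, ∅)]]
[10] [S=[clo(λx. x, {y↦-4}) :: -4] | E={y↦-4} | C=[AP] | D=[(∅, ∅, ∅)]]
[11] [S=∅ | E={x↦-4, y↦-4} | C=[x] | D=[(∅, {y↦-4}, ∅) :: (∅, ∅, ∅)]]
[12] [S=[-4] | E={x↦-4, y↦-4} | C=∅ | D=[(∅, {y↦-4}, ∅) :: (∅, ∅, ∅)]]
[13] [S=[-4] | E={y↦-4} | C=∅ | D=[(∅, ∅, ∅)]]
[14] [S=[-4] | E=∅ | C=∅ | D=∅]
→ final value -4

Answer: -4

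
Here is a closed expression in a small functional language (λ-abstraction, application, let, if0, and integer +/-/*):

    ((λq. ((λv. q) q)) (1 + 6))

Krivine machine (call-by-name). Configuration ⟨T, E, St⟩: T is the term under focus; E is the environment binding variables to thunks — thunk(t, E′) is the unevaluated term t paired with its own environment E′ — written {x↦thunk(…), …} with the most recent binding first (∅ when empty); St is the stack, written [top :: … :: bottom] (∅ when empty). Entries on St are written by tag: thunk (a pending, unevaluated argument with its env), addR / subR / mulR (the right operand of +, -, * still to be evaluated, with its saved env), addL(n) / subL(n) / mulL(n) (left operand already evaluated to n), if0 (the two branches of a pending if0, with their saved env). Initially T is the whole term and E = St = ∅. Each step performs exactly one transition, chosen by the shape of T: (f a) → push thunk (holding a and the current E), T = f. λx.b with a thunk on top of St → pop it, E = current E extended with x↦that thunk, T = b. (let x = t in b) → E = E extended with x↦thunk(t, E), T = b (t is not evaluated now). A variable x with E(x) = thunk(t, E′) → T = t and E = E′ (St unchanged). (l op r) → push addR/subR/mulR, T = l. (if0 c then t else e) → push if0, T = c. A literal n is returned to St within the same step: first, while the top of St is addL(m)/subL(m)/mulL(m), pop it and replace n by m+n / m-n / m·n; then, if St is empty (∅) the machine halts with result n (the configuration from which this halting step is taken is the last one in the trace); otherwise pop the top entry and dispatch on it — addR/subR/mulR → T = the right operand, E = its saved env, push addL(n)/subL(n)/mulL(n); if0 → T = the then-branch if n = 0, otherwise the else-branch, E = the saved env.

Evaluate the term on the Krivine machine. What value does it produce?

Answer: 7

Derivation:
t=0: ⟨T=((λq. ((λv. q) q)) (1 + 6)); E=∅; St=∅⟩
t=1: ⟨T=(λq. ((λv. q) q)); E=∅; St=[thunk]⟩
t=2: ⟨T=((λv. q) q); E={q↦thunk((1 + 6), ∅)}; St=∅⟩
t=3: ⟨T=(λv. q); E={q↦thunk((1 + 6), ∅)}; St=[thunk]⟩
t=4: ⟨T=q; E={v↦thunk(q, {q↦thunk((1 + 6), ∅)}), q↦thunk((1 + 6), ∅)}; St=∅⟩
t=5: ⟨T=(1 + 6); E=∅; St=∅⟩
t=6: ⟨T=1; E=∅; St=[addR]⟩
t=7: ⟨T=6; E=∅; St=[addL(1)]⟩
→ final value 7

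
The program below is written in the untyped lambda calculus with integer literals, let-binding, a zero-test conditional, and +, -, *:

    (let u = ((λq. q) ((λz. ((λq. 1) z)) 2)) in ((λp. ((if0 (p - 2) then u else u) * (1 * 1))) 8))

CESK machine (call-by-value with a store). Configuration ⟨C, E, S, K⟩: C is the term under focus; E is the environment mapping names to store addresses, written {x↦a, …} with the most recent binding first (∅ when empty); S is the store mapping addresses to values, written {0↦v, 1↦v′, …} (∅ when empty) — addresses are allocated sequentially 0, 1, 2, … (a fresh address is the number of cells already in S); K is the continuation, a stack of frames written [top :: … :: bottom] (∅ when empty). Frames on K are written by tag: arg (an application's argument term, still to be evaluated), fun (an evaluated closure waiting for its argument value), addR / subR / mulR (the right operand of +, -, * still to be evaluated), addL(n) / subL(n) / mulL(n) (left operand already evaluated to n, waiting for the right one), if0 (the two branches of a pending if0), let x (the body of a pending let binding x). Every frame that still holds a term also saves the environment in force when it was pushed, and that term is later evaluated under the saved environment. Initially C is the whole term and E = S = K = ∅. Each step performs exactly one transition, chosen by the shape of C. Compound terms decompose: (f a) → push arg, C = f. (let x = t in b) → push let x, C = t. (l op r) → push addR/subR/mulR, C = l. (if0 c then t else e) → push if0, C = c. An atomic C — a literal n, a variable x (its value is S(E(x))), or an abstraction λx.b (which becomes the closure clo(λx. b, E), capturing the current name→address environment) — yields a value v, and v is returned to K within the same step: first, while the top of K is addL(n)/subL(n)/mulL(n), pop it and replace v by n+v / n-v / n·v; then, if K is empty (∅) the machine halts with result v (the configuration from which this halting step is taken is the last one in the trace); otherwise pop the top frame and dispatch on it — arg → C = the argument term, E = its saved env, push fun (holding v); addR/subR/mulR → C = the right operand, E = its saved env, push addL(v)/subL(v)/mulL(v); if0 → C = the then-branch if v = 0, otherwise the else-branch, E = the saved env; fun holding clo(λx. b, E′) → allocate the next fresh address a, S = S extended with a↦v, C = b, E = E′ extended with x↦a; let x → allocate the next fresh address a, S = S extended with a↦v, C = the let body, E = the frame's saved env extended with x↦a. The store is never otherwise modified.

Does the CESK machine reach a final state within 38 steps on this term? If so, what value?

0. <C=(let u = ((λq. q) ((λz. ((λq. 1) z)) 2)) in ((λp. ((if0 (p - 2) then u else u) * (1 * 1))) 8)), E=∅, S=∅, K=∅>
1. <C=((λq. q) ((λz. ((λq. 1) z)) 2)), E=∅, S=∅, K=[let u]>
2. <C=(λq. q), E=∅, S=∅, K=[arg :: let u]>
3. <C=((λz. ((λq. 1) z)) 2), E=∅, S=∅, K=[fun :: let u]>
4. <C=(λz. ((λq. 1) z)), E=∅, S=∅, K=[arg :: fun :: let u]>
5. <C=2, E=∅, S=∅, K=[fun :: fun :: let u]>
6. <C=((λq. 1) z), E={z↦0}, S={0↦2}, K=[fun :: let u]>
7. <C=(λq. 1), E={z↦0}, S={0↦2}, K=[arg :: fun :: let u]>
8. <C=z, E={z↦0}, S={0↦2}, K=[fun :: fun :: let u]>
9. <C=1, E={q↦1, z↦0}, S={0↦2, 1↦2}, K=[fun :: let u]>
10. <C=q, E={q↦2}, S={0↦2, 1↦2, 2↦1}, K=[let u]>
11. <C=((λp. ((if0 (p - 2) then u else u) * (1 * 1))) 8), E={u↦3}, S={0↦2, 1↦2, 2↦1, 3↦1}, K=∅>
12. <C=(λp. ((if0 (p - 2) then u else u) * (1 * 1))), E={u↦3}, S={0↦2, 1↦2, 2↦1, 3↦1}, K=[arg]>
13. <C=8, E={u↦3}, S={0↦2, 1↦2, 2↦1, 3↦1}, K=[fun]>
14. <C=((if0 (p - 2) then u else u) * (1 * 1)), E={p↦4, u↦3}, S={0↦2, 1↦2, 2↦1, 3↦1, 4↦8}, K=∅>
15. <C=(if0 (p - 2) then u else u), E={p↦4, u↦3}, S={0↦2, 1↦2, 2↦1, 3↦1, 4↦8}, K=[mulR]>
16. <C=(p - 2), E={p↦4, u↦3}, S={0↦2, 1↦2, 2↦1, 3↦1, 4↦8}, K=[if0 :: mulR]>
17. <C=p, E={p↦4, u↦3}, S={0↦2, 1↦2, 2↦1, 3↦1, 4↦8}, K=[subR :: if0 :: mulR]>
18. <C=2, E={p↦4, u↦3}, S={0↦2, 1↦2, 2↦1, 3↦1, 4↦8}, K=[subL(8) :: if0 :: mulR]>
19. <C=u, E={p↦4, u↦3}, S={0↦2, 1↦2, 2↦1, 3↦1, 4↦8}, K=[mulR]>
20. <C=(1 * 1), E={p↦4, u↦3}, S={0↦2, 1↦2, 2↦1, 3↦1, 4↦8}, K=[mulL(1)]>
21. <C=1, E={p↦4, u↦3}, S={0↦2, 1↦2, 2↦1, 3↦1, 4↦8}, K=[mulR :: mulL(1)]>
22. <C=1, E={p↦4, u↦3}, S={0↦2, 1↦2, 2↦1, 3↦1, 4↦8}, K=[mulL(1) :: mulL(1)]>
→ final value 1

Answer: 1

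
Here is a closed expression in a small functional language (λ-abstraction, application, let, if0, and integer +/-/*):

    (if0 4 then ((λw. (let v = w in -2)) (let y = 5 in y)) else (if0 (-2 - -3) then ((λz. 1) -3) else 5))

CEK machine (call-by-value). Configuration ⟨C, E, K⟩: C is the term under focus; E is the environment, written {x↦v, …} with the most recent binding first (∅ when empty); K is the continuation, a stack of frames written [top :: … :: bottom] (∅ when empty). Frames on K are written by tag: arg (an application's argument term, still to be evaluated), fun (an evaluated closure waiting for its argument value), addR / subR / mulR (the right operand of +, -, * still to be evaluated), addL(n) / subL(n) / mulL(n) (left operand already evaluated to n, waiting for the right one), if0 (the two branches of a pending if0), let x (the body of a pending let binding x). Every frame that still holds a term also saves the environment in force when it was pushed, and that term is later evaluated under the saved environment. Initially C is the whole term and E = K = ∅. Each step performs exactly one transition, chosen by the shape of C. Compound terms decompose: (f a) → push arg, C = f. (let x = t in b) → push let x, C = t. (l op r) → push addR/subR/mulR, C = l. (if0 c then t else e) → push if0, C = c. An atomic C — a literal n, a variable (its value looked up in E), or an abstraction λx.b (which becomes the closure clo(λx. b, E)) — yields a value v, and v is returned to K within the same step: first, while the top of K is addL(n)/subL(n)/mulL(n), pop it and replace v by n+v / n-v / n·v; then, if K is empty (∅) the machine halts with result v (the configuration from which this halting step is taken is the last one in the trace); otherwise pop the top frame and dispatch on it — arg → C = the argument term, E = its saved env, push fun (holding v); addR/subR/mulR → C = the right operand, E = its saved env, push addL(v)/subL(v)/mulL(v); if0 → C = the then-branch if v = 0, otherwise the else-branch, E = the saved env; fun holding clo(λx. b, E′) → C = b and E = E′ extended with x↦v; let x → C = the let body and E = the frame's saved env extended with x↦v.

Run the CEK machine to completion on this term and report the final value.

0. [C=(if0 4 then ((λw. (let v = w in -2)) (let y = 5 in y)) else (if0 (-2 - -3) then ((λz. 1) -3) else 5)) | E=∅ | K=∅]
1. [C=4 | E=∅ | K=[if0]]
2. [C=(if0 (-2 - -3) then ((λz. 1) -3) else 5) | E=∅ | K=∅]
3. [C=(-2 - -3) | E=∅ | K=[if0]]
4. [C=-2 | E=∅ | K=[subR :: if0]]
5. [C=-3 | E=∅ | K=[subL(-2) :: if0]]
6. [C=5 | E=∅ | K=∅]
→ final value 5

Answer: 5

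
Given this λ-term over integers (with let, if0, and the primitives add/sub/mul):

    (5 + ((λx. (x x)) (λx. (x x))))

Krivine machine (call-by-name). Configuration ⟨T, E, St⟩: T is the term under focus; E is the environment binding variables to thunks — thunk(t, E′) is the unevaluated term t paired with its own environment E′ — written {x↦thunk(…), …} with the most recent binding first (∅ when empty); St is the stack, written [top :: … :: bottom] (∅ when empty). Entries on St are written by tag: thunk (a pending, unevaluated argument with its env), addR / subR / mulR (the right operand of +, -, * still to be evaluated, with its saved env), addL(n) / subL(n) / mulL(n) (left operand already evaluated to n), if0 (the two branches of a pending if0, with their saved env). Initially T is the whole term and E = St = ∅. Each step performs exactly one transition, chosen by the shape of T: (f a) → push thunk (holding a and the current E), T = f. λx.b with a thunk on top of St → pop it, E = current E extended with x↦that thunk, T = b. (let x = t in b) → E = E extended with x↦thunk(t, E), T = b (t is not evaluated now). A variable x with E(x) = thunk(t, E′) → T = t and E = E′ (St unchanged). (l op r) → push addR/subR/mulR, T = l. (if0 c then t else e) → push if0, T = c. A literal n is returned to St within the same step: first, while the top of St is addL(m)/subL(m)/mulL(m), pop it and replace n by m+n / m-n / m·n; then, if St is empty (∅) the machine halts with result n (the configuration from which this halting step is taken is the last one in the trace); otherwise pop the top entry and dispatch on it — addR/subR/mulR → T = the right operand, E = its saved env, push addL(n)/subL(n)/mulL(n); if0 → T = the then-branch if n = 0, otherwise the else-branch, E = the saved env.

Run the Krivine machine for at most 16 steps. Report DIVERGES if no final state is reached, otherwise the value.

step 0: <T=(5 + ((λx. (x x)) (λx. (x x)))), E=∅, St=∅>
step 1: <T=5, E=∅, St=[addR]>
step 2: <T=((λx. (x x)) (λx. (x x))), E=∅, St=[addL(5)]>
step 3: <T=(λx. (x x)), E=∅, St=[thunk :: addL(5)]>
step 4: <T=(x x), E={x↦thunk((λx. (x x)), ∅)}, St=[addL(5)]>
step 5: <T=x, E={x↦thunk((λx. (x x)), ∅)}, St=[thunk :: addL(5)]>
step 6: <T=(λx. (x x)), E=∅, St=[thunk :: addL(5)]>
step 7: <T=(x x), E={x↦thunk(x, {x↦thunk((λx. (x x)), ∅)})}, St=[addL(5)]>
step 8: <T=x, E={x↦thunk(x, {x↦thunk((λx. (x x)), ∅)})}, St=[thunk :: addL(5)]>
step 9: <T=x, E={x↦thunk((λx. (x x)), ∅)}, St=[thunk :: addL(5)]>
step 10: <T=(λx. (x x)), E=∅, St=[thunk :: addL(5)]>
step 11: <T=(x x), E={x↦thunk(x, {x↦thunk(x, {x↦thunk((λx. (x x)), ∅)})})}, St=[addL(5)]>
step 12: <T=x, E={x↦thunk(x, {x↦thunk(x, {x↦thunk((λx. (x x)), ∅)})})}, St=[thunk :: addL(5)]>
step 13: <T=x, E={x↦thunk(x, {x↦thunk((λx. (x x)), ∅)})}, St=[thunk :: addL(5)]>
step 14: <T=x, E={x↦thunk((λx. (x x)), ∅)}, St=[thunk :: addL(5)]>
step 15: <T=(λx. (x x)), E=∅, St=[thunk :: addL(5)]>
step 16: <T=(x x), E={x↦thunk(x, {x↦thunk(x, {x↦thunk(x, {x↦thunk((λx. (x x)), ∅)})})})}, St=[addL(5)]>
→ 16 transitions taken and the configuration is still not final: no result within 16 steps

Answer: DIVERGES (no final state within 16 steps)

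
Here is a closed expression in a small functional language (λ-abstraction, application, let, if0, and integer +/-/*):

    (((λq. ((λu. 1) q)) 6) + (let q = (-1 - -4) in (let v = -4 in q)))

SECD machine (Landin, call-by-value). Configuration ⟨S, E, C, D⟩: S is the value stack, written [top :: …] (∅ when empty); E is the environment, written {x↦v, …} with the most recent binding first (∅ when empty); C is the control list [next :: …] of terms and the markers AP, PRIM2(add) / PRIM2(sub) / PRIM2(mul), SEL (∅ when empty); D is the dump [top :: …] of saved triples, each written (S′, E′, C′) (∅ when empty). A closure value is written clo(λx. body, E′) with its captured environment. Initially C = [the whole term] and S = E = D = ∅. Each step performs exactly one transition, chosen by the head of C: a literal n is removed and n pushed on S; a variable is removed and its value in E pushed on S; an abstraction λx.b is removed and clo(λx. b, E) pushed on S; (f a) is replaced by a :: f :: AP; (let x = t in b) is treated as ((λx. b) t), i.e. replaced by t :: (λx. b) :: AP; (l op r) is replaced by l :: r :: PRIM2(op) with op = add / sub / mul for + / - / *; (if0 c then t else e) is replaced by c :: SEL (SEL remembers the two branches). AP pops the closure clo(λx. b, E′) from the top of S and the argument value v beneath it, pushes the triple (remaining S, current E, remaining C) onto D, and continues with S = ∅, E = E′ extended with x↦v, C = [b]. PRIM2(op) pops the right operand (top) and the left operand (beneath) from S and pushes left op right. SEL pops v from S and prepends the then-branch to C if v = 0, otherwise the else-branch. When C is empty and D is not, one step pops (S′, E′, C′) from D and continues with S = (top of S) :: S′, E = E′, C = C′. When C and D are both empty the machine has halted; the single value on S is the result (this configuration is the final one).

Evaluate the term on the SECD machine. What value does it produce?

Answer: 4

Execution trace:
step 0: <S=∅, E=∅, C=[(((λq. ((λu. 1) q)) 6) + (let q = (-1 - -4) in (let v = -4 in q)))], D=∅>
step 1: <S=∅, E=∅, C=[((λq. ((λu. 1) q)) 6) :: (let q = (-1 - -4) in (let v = -4 in q)) :: PRIM2(add)], D=∅>
step 2: <S=∅, E=∅, C=[6 :: (λq. ((λu. 1) q)) :: AP :: (let q = (-1 - -4) in (let v = -4 in q)) :: PRIM2(add)], D=∅>
step 3: <S=[6], E=∅, C=[(λq. ((λu. 1) q)) :: AP :: (let q = (-1 - -4) in (let v = -4 in q)) :: PRIM2(add)], D=∅>
step 4: <S=[clo(λq. ((λu. 1) q), ∅) :: 6], E=∅, C=[AP :: (let q = (-1 - -4) in (let v = -4 in q)) :: PRIM2(add)], D=∅>
step 5: <S=∅, E={q↦6}, C=[((λu. 1) q)], D=[(∅, ∅, [(let q = (-1 - -4) in (let v = -4 in q)) :: PRIM2(add)])]>
step 6: <S=∅, E={q↦6}, C=[q :: (λu. 1) :: AP], D=[(∅, ∅, [(let q = (-1 - -4) in (let v = -4 in q)) :: PRIM2(add)])]>
step 7: <S=[6], E={q↦6}, C=[(λu. 1) :: AP], D=[(∅, ∅, [(let q = (-1 - -4) in (let v = -4 in q)) :: PRIM2(add)])]>
step 8: <S=[clo(λu. 1, {q↦6}) :: 6], E={q↦6}, C=[AP], D=[(∅, ∅, [(let q = (-1 - -4) in (let v = -4 in q)) :: PRIM2(add)])]>
step 9: <S=∅, E={u↦6, q↦6}, C=[1], D=[(∅, {q↦6}, ∅) :: (∅, ∅, [(let q = (-1 - -4) in (let v = -4 in q)) :: PRIM2(add)])]>
step 10: <S=[1], E={u↦6, q↦6}, C=∅, D=[(∅, {q↦6}, ∅) :: (∅, ∅, [(let q = (-1 - -4) in (let v = -4 in q)) :: PRIM2(add)])]>
step 11: <S=[1], E={q↦6}, C=∅, D=[(∅, ∅, [(let q = (-1 - -4) in (let v = -4 in q)) :: PRIM2(add)])]>
step 12: <S=[1], E=∅, C=[(let q = (-1 - -4) in (let v = -4 in q)) :: PRIM2(add)], D=∅>
step 13: <S=[1], E=∅, C=[(-1 - -4) :: (λq. (let v = -4 in q)) :: AP :: PRIM2(add)], D=∅>
step 14: <S=[1], E=∅, C=[-1 :: -4 :: PRIM2(sub) :: (λq. (let v = -4 in q)) :: AP :: PRIM2(add)], D=∅>
step 15: <S=[-1 :: 1], E=∅, C=[-4 :: PRIM2(sub) :: (λq. (let v = -4 in q)) :: AP :: PRIM2(add)], D=∅>
step 16: <S=[-4 :: -1 :: 1], E=∅, C=[PRIM2(sub) :: (λq. (let v = -4 in q)) :: AP :: PRIM2(add)], D=∅>
step 17: <S=[3 :: 1], E=∅, C=[(λq. (let v = -4 in q)) :: AP :: PRIM2(add)], D=∅>
step 18: <S=[clo(λq. (let v = -4 in q), ∅) :: 3 :: 1], E=∅, C=[AP :: PRIM2(add)], D=∅>
step 19: <S=∅, E={q↦3}, C=[(let v = -4 in q)], D=[([1], ∅, [PRIM2(add)])]>
step 20: <S=∅, E={q↦3}, C=[-4 :: (λv. q) :: AP], D=[([1], ∅, [PRIM2(add)])]>
step 21: <S=[-4], E={q↦3}, C=[(λv. q) :: AP], D=[([1], ∅, [PRIM2(add)])]>
step 22: <S=[clo(λv. q, {q↦3}) :: -4], E={q↦3}, C=[AP], D=[([1], ∅, [PRIM2(add)])]>
step 23: <S=∅, E={v↦-4, q↦3}, C=[q], D=[(∅, {q↦3}, ∅) :: ([1], ∅, [PRIM2(add)])]>
step 24: <S=[3], E={v↦-4, q↦3}, C=∅, D=[(∅, {q↦3}, ∅) :: ([1], ∅, [PRIM2(add)])]>
step 25: <S=[3], E={q↦3}, C=∅, D=[([1], ∅, [PRIM2(add)])]>
step 26: <S=[3 :: 1], E=∅, C=[PRIM2(add)], D=∅>
step 27: <S=[4], E=∅, C=∅, D=∅>
→ final value 4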